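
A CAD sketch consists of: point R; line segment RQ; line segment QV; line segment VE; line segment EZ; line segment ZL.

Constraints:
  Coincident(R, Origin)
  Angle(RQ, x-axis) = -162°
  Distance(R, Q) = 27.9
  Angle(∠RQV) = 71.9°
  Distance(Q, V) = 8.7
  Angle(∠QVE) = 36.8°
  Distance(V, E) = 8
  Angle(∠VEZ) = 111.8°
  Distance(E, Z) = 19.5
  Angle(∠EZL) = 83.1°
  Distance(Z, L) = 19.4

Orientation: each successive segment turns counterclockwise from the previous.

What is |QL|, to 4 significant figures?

20.72

∠VEZ = 111.8° gives EZ at 157.5° from the x-axis; with |EZ| = 19.5, Z = (-39.33, -0.1894). ∠EZL = 83.1° gives ZL at -105.6° from the x-axis; with |ZL| = 19.4, L = (-44.54, -18.87). Then |QL| = |L − Q| = 20.72.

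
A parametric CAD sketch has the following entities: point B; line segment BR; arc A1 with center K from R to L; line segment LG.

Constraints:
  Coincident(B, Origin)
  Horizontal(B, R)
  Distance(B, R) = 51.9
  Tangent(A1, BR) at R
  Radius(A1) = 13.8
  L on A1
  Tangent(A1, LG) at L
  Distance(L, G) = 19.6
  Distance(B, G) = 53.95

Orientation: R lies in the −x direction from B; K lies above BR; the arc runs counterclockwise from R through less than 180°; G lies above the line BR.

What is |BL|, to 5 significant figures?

41.336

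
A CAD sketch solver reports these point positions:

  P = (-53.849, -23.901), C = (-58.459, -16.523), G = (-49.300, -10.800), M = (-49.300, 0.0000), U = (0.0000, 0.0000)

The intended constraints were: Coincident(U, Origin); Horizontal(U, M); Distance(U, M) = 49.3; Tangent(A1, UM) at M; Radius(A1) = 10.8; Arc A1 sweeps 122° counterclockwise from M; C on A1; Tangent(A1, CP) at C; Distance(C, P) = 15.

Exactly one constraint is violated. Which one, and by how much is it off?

Distance(C, P) = 15 — off by 6.30.

U = (0.00, 0.00) ✓; U.y = 0.00, M.y = 0.00 ✓; |UM| = 49.30 ✓; ∠(GM, MU) = 90.00° ✓; |GM| = 10.80 ✓; bearing(G→C) − bearing(G→M) = 122.0° ✓; |GC| = 10.80 ✓; ∠(GC, CP) = 90.00° ✓; |CP| = 8.700 ✗.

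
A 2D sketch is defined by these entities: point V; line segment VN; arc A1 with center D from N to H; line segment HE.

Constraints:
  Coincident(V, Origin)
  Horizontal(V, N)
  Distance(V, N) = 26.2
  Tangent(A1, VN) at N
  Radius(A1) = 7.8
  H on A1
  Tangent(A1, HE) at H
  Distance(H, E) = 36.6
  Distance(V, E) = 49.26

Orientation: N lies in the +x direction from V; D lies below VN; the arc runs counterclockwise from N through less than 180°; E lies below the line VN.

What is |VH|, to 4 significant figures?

20.18

Checks: V.y = 0.00, N.y = 0.00 ✓; |DH| = 7.800 ✓; ∠(DH, HE) = 90.00° ✓; |HE| = 36.60 ✓; |VE| = 49.26 ✓.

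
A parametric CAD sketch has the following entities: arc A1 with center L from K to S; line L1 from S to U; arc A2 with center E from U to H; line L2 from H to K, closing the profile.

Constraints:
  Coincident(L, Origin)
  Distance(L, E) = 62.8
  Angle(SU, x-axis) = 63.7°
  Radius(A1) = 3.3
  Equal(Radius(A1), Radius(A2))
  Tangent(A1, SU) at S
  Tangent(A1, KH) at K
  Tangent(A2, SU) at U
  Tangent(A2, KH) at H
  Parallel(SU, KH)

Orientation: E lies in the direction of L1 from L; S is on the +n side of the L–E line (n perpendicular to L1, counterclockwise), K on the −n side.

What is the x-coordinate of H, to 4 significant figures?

30.78

Tangency of A1 to both parallel lines with radius 3.3 puts S and K at L ± 3.3·n: S = (-2.958, 1.462), K = (2.958, -1.462). Equal radii place U and H the same way about E: U = E + 3.3·n = (24.87, 57.76), H = E − 3.3·n = (30.78, 54.84). So H.x = 30.78.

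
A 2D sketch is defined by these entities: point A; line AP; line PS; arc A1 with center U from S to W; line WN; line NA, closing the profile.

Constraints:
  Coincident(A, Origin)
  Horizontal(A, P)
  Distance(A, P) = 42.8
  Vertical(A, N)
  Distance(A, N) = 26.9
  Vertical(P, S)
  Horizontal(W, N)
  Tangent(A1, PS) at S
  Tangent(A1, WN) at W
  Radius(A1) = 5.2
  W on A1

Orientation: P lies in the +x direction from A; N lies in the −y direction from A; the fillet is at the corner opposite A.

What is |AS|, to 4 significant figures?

47.99

A is at the origin; AP is horizontal with |AP| = 42.8 and P on the +x side, so P = (42.80, 0.000). AN is vertical with |AN| = 26.9 and N on the −y side, so N = (0.000, -26.90). The virtual corner opposite A is at (42.80, -26.90). Since A1 is tangent to PS there, US ⟂ PS and since A1 is tangent to WN there, UW ⟂ WN, with radius 5.2, so the center U sits 5.2 in from both sides at U = (37.60, -21.70). That places the tangent points at S = (42.80, -21.70) on PS and W = (37.60, -26.90) on WN. Then |AS| = |S − A| = 47.99.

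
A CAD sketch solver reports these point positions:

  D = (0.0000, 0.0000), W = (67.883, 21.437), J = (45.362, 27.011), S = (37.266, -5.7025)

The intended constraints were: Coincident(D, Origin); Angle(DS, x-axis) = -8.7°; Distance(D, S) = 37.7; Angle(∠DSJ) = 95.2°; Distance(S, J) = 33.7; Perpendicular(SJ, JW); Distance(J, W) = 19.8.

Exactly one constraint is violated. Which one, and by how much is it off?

Distance(J, W) = 19.8 — off by 3.40.

D = (0.00, 0.00) ✓; DS at -8.700° ✓; |DS| = 37.70 ✓; ∠DSJ = 95.20° ✓; |SJ| = 33.70 ✓; ∠(SJ, JW) = 90.00° ✓; |JW| = 23.20 ✗.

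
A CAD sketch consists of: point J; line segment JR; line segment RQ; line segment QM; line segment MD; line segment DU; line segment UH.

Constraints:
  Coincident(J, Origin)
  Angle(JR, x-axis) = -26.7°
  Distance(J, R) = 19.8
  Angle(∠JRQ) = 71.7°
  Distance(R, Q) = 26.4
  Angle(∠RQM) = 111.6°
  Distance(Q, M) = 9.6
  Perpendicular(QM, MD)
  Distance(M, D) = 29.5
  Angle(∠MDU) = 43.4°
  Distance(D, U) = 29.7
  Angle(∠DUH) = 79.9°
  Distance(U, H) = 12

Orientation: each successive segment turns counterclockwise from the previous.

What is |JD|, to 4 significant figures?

3.840

∠RQM = 111.6° gives QM at 150.0° from the x-axis; with |QM| = 9.6, M = (13.23, 22.02). QM ⟂ MD, so MD runs at -120.0°; with |MD| = 29.5, D = (-1.518, -3.527). Then |JD| = |D − J| = 3.840.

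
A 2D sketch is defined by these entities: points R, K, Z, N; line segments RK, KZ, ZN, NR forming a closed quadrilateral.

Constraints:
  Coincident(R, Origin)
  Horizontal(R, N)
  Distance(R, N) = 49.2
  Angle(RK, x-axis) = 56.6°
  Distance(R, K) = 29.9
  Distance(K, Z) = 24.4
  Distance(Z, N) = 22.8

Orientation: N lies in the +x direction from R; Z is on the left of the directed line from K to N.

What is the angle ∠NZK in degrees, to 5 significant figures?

121.41°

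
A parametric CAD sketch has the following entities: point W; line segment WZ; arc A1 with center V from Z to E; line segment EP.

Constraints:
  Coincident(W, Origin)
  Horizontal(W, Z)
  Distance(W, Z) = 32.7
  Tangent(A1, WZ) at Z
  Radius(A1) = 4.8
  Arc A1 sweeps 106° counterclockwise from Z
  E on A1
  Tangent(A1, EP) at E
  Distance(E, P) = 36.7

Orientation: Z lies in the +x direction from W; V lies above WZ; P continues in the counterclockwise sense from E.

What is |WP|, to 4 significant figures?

49.54

W is at the origin; W and Z share the same y with |WZ| = 32.7 and Z on the +x side, so Z = (32.70, 0.000). Since A1 is tangent to WZ there, VZ ⟂ WZ, so V = Z + (0, 4.8) = (32.70, 4.800). On A1, Z sits at bearing -90° from V; a 106° counterclockwise sweep puts E at bearing 16°, so E = V + 4.8·(cos 16°, sin 16°) = (37.31, 6.123). A1 meets EP tangentially, so VE is at right angles to EP, so EP runs along (−sin 16°, cos 16°); with |EP| = 36.7, P = (27.20, 41.40). Then |WP| = |P − W| = 49.54.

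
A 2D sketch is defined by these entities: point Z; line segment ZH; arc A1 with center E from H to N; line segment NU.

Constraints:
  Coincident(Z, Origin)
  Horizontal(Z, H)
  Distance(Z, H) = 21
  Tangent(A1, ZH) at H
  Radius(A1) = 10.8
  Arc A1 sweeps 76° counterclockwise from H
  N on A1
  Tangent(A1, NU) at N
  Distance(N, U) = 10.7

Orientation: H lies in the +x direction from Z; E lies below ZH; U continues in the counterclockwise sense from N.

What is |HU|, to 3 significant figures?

22.7

Z is at the origin; ZH is horizontal with |ZH| = 21.0 and H on the +x side, so H = (21.0, 0.00). Since A1 is tangent to ZH there, EH ⟂ ZH, so E = H + (0, -10.8) = (21.0, -10.8). On A1, H sits at bearing 90° from E; a 76° counterclockwise sweep puts N at bearing 166°, so N = E + 10.8·(cos 166°, sin 166°) = (10.5, -8.19). Tangency of A1 to NU means the radius EN is perpendicular to NU, so NU runs along (−sin 166°, cos 166°); with |NU| = 10.7, U = (7.93, -18.6). Then |HU| = |U − H| = 22.7.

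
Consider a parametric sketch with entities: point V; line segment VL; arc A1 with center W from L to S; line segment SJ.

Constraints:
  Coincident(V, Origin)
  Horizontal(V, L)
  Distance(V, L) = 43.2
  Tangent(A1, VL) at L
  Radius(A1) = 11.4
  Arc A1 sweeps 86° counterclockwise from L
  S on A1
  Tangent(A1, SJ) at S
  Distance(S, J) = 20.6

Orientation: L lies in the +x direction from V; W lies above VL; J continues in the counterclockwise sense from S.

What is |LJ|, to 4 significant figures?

33.69

V is at the origin; V and L share the same y with |VL| = 43.2 and L on the +x side, so L = (43.20, 0.000). Tangency of A1 to VL means the radius WL is perpendicular to VL, so W = L + (0, 11.4) = (43.20, 11.40). On A1, L sits at bearing -90° from W; an 86° counterclockwise sweep puts S at bearing -4°, so S = W + 11.4·(cos -4°, sin -4°) = (54.57, 10.60). A1 meets SJ tangentially, so WS is at right angles to SJ, so SJ runs along (−sin -4°, cos -4°); with |SJ| = 20.6, J = (56.01, 31.15). Then |LJ| = |J − L| = 33.69.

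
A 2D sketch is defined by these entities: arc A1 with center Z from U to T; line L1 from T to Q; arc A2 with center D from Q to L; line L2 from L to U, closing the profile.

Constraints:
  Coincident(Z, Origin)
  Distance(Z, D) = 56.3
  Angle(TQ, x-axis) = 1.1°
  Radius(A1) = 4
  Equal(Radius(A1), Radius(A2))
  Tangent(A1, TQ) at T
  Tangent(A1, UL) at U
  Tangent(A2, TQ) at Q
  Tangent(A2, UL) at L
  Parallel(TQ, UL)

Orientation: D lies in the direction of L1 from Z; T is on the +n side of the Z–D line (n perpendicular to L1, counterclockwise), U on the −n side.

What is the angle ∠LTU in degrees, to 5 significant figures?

81.913°

Tangency of A1 to both parallel lines with radius 4.0 puts T and U at Z ± 4.0·n: T = (-0.076790, 3.9993), U = (0.076790, -3.9993). Equal radii place Q and L the same way about D: Q = D + 4.0·n = (56.213, 5.0801), L = D − 4.0·n = (56.366, -2.9184). Then cos ∠LTU = TL·TU / (|TL||TU|), giving 81.913°.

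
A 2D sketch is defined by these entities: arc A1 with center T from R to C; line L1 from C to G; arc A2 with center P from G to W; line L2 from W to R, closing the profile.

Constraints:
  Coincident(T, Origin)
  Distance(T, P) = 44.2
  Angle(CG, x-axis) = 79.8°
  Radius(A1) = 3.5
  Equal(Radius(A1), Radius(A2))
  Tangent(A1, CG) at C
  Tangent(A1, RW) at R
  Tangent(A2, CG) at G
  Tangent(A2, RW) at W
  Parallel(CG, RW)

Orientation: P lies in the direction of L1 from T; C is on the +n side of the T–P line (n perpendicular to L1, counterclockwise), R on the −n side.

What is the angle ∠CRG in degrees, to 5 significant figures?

81.001°

The slot axis is L1's direction at 79.8°, so u = (cos 79.8°, sin 79.8°) = (0.17708, 0.98420) and n = (−sin 79.8°, cos 79.8°) = (-0.98420, 0.17708). T is at the origin and P lies 44.2 along u from T, so P = 44.2·u = (7.8271, 43.501). Tangency of A1 to both parallel lines with radius 3.5 puts C and R at T ± 3.5·n: C = (-3.4447, 0.61980), R = (3.4447, -0.61980). Equal radii place G and W the same way about P: G = P + 3.5·n = (4.3825, 44.121), W = P − 3.5·n = (11.272, 42.882). Then cos ∠CRG = RC·RG / (|RC||RG|), giving 81.001°.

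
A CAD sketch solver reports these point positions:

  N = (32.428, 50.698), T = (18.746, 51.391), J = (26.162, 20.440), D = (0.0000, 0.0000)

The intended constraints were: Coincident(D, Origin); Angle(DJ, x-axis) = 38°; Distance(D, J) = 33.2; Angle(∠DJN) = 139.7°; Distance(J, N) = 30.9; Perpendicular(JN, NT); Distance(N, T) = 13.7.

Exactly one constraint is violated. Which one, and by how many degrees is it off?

Perpendicular(JN, NT) — off by 8.80°.

D = (0.00, 0.00) ✓; DJ at 38.00° ✓; |DJ| = 33.20 ✓; ∠DJN = 139.7° ✓; |JN| = 30.90 ✓; ∠(JN, NT) = 98.80° ✗; |NT| = 13.70 ✓.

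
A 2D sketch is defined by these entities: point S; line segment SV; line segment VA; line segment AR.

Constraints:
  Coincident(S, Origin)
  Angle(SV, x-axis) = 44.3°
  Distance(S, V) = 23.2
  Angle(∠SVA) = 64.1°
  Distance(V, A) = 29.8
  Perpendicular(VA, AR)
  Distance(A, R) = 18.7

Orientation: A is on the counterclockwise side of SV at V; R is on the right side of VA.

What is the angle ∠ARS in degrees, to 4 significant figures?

26.43°

S is at the origin; SV runs at 44.3° with length 23.2, so V = 23.2·(cos 44.3°, sin 44.3°) = (16.60, 16.20). ∠SVA = 64.1°, so VA runs at 44.3° + (180° − 64.1°) = 160.2° from the x-axis; with |VA| = 29.8, A = V + 29.8·(cos 160.2°, sin 160.2°) = (-11.43, 26.30). VA ⟂ AR; with |AR| = 18.7 on the right of VA, R = A + 18.7·(0.3387, 0.9409) = (-5.100, 43.89). Then cos ∠ARS = RA·RS / (|RA||RS|), giving 26.43°.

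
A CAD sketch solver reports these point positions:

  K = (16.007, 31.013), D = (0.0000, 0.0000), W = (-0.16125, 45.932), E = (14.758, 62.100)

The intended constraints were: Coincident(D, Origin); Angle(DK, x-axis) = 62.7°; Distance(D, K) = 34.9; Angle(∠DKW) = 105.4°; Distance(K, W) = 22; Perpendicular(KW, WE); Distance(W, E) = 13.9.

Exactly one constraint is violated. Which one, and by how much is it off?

Distance(W, E) = 13.9 — off by 8.10.

D = (0.00, 0.00) ✓; DK at 62.70° ✓; |DK| = 34.90 ✓; ∠DKW = 105.4° ✓; |KW| = 22.00 ✓; ∠(KW, WE) = 90.00° ✓; |WE| = 22.00 ✗.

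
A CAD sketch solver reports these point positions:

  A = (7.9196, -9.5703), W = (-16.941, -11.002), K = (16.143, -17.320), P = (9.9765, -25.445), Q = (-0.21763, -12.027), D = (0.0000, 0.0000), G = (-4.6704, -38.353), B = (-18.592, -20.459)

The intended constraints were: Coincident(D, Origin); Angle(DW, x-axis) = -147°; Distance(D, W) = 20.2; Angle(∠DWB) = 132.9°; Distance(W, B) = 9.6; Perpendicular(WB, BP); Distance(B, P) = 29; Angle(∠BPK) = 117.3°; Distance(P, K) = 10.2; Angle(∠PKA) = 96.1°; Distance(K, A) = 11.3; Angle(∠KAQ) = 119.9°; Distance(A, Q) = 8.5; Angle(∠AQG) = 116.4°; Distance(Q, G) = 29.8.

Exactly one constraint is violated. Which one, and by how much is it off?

Distance(Q, G) = 29.8 — off by 3.10.

D = (0.00, 0.00) ✓; DW at -147.0° ✓; |DW| = 20.20 ✓; ∠DWB = 132.9° ✓; |WB| = 9.600 ✓; ∠(WB, BP) = 90.00° ✓; |BP| = 29.00 ✓; ∠BPK = 117.3° ✓; |PK| = 10.20 ✓; ∠PKA = 96.10° ✓; |KA| = 11.30 ✓; ∠KAQ = 119.9° ✓; |AQ| = 8.500 ✓; ∠AQG = 116.4° ✓; |QG| = 26.70 ✗.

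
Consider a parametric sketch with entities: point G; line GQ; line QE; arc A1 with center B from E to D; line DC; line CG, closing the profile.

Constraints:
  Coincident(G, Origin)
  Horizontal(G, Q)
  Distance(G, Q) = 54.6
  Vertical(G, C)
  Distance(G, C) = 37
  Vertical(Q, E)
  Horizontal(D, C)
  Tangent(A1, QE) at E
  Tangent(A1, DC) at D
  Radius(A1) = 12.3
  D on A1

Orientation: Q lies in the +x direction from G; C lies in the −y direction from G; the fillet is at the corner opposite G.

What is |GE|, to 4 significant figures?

59.93

G is at the origin; GQ is horizontal with |GQ| = 54.6 and Q on the +x side, so Q = (54.60, 0.000). G and C share the same x with |GC| = 37.0 and C on the −y side, so C = (0.000, -37.00). The virtual corner opposite G is at (54.60, -37.00). The tangent condition forces BE to be normal to QE and A1 meets DC tangentially, so BD is at right angles to DC, with radius 12.3, so the center B sits 12.3 in from both sides at B = (42.30, -24.70). That places the tangent points at E = (54.60, -24.70) on QE and D = (42.30, -37.00) on DC. Then |GE| = |E − G| = 59.93.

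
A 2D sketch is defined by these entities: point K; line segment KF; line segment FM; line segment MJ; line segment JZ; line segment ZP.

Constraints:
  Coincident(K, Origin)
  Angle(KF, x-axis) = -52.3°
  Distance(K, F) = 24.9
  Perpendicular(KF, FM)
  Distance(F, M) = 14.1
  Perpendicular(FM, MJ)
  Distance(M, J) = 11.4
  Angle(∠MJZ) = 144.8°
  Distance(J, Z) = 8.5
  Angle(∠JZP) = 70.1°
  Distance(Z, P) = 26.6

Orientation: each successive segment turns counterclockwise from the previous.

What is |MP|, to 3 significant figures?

20.4

∠MJZ = 144.8° gives JZ at 163° from the x-axis; with |JZ| = 8.5, Z = (11.3, 0.440). ∠JZP = 70.1° gives ZP at -87.2° from the x-axis; with |ZP| = 26.6, P = (12.6, -26.1). Then |MP| = |P − M| = 20.4.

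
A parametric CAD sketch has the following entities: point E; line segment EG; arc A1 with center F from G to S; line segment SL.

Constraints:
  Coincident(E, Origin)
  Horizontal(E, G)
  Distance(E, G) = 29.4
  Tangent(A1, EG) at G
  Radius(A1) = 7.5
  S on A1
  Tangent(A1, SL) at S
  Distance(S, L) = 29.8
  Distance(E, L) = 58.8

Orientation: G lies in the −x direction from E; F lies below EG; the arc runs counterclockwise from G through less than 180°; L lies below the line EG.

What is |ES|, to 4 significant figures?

36.07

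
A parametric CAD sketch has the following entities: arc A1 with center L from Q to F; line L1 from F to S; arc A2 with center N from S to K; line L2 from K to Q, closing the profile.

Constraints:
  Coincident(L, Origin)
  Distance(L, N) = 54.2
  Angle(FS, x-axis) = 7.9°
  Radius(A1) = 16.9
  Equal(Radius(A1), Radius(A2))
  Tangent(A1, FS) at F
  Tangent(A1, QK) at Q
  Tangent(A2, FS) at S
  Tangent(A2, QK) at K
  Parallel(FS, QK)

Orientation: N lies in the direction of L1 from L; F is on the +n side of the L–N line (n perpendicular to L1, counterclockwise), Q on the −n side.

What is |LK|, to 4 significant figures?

56.77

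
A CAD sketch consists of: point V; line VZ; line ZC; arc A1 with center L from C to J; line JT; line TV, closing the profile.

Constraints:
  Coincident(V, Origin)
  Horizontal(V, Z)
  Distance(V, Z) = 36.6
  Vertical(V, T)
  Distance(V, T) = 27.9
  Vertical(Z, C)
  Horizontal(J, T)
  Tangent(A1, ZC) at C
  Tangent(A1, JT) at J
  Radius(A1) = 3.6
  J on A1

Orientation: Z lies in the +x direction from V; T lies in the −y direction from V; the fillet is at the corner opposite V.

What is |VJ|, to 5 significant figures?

43.214

V is at the origin; VZ is horizontal with |VZ| = 36.6 and Z on the +x side, so Z = (36.600, 0.0000). VT is vertical with |VT| = 27.9 and T on the −y side, so T = (0.0000, -27.900). The virtual corner opposite V is at (36.600, -27.900). Since A1 is tangent to ZC there, LC ⟂ ZC and tangency of A1 to JT means the radius LJ is perpendicular to JT, with radius 3.6, so the center L sits 3.6 in from both sides at L = (33.000, -24.300). That places the tangent points at C = (36.600, -24.300) on ZC and J = (33.000, -27.900) on JT. Then |VJ| = |J − V| = 43.214.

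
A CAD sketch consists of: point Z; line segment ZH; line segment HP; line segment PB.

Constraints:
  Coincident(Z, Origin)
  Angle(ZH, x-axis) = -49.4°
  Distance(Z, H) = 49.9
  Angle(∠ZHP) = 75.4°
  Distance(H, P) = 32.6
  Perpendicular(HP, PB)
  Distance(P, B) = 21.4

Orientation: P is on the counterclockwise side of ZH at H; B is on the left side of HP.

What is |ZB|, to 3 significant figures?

33.5

Z is at the origin; ZH runs at -49.4° with length 49.9, so H = 49.9·(cos -49.4°, sin -49.4°) = (32.5, -37.9). ∠ZHP = 75.4°, so HP runs at -49.4° + (180° − 75.4°) = 55.2° from the x-axis; with |HP| = 32.6, P = H + 32.6·(cos 55.2°, sin 55.2°) = (51.1, -11.1). HP is perpendicular to PB; with |PB| = 21.4 on the left of HP, B = P + 21.4·(-0.821, 0.571) = (33.5, 1.10). Then |ZB| = |B − Z| = 33.5.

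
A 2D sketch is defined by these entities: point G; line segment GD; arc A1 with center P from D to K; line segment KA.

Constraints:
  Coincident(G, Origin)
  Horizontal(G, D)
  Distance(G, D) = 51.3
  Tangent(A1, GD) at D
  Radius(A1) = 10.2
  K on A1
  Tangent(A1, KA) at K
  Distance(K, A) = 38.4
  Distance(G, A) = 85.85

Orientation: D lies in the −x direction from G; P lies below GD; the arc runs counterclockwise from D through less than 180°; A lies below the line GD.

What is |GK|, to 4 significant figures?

61.16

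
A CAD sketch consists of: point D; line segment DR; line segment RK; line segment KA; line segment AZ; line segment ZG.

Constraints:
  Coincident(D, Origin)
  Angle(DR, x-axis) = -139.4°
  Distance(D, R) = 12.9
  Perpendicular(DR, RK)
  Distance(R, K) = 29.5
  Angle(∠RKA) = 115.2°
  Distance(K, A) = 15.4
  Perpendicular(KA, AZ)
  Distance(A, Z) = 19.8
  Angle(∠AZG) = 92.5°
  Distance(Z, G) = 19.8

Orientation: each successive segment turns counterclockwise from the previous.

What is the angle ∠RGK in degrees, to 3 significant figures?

138°

D is at the origin; DR runs at -139.4° with length 12.9, so R = (-9.79, -8.39). DR ⟂ RK, so RK runs at -49.4°; with |RK| = 29.5, K = (9.40, -30.8). ∠RKA = 115.2° gives KA at 15.4° from the x-axis; with |KA| = 15.4, A = (24.3, -26.7). KA is perpendicular to AZ, so AZ runs at 105°; with |AZ| = 19.8, Z = (19.0, -7.61). ∠AZG = 92.5° gives ZG at -167° from the x-axis; with |ZG| = 19.8, G = (-0.308, -12.0). Then cos ∠RGK = GR·GK / (|GR||GK|), giving 138°.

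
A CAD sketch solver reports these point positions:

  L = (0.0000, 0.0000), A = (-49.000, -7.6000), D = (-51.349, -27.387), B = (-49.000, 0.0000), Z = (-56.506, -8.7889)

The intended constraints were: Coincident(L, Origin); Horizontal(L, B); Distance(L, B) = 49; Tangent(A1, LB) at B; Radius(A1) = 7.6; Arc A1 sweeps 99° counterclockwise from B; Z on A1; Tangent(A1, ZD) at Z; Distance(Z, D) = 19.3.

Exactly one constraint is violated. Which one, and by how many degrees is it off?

Tangent(A1, ZD) at Z — off by 6.50°.

L = (0.00, 0.00) ✓; L.y = 0.00, B.y = 0.00 ✓; |LB| = 49.00 ✓; ∠(AB, BL) = 90.00° ✓; |AB| = 7.600 ✓; bearing(A→Z) − bearing(A→B) = 99.00° ✓; |AZ| = 7.600 ✓; ∠(AZ, ZD) = 83.50° ✗; |ZD| = 19.30 ✓.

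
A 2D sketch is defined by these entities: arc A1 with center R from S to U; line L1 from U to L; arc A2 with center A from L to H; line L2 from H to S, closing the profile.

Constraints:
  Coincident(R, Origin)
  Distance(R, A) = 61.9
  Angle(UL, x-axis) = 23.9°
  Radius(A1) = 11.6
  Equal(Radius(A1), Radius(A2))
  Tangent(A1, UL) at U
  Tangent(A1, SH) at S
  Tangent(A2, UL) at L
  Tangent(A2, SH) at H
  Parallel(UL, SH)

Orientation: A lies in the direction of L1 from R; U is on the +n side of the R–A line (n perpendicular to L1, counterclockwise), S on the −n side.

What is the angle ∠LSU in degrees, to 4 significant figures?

69.45°

Tangency of A1 to both parallel lines with radius 11.6 puts U and S at R ± 11.6·n: U = (-4.700, 10.61), S = (4.700, -10.61). Equal radii place L and H the same way about A: L = A + 11.6·n = (51.89, 35.68), H = A − 11.6·n = (61.29, 14.47). Then cos ∠LSU = SL·SU / (|SL||SU|), giving 69.45°.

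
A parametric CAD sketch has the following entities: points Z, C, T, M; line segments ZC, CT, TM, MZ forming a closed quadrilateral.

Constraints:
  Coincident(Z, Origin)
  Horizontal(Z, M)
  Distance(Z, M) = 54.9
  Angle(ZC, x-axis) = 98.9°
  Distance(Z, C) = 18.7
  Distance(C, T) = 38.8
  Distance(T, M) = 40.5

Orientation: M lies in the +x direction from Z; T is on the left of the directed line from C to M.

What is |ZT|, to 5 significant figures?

47.100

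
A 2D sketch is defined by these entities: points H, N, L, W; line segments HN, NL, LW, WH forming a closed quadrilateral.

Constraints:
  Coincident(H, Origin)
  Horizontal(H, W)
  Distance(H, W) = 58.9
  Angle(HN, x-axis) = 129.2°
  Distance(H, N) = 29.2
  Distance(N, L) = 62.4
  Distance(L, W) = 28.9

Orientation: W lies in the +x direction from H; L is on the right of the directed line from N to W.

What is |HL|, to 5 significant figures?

35.332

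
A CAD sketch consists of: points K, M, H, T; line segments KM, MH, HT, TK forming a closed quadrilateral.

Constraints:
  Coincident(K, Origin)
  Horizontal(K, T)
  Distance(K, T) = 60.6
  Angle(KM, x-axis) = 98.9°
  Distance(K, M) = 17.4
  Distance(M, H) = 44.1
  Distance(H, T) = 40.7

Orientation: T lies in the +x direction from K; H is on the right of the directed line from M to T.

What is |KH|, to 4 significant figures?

29.96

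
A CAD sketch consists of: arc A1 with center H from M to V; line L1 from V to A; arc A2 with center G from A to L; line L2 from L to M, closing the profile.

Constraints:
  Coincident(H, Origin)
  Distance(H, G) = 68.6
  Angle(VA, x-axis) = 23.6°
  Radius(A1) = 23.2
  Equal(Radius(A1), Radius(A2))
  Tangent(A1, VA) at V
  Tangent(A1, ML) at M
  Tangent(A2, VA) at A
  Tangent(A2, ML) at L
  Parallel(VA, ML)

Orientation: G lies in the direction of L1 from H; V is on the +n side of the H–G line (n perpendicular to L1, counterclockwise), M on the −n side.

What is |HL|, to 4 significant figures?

72.42

The slot axis is L1's direction at 23.6°, so u = (cos 23.6°, sin 23.6°) = (0.9164, 0.4003) and n = (−sin 23.6°, cos 23.6°) = (-0.4003, 0.9164). H is at the origin and G lies 68.6 along u from H, so G = 68.6·u = (62.86, 27.46). Tangency of A1 to both parallel lines with radius 23.2 puts V and M at H ± 23.2·n: V = (-9.288, 21.26), M = (9.288, -21.26). Equal radii place A and L the same way about G: A = G + 23.2·n = (53.57, 48.72), L = G − 23.2·n = (72.15, 6.204). Then |HL| = |L − H| = 72.42.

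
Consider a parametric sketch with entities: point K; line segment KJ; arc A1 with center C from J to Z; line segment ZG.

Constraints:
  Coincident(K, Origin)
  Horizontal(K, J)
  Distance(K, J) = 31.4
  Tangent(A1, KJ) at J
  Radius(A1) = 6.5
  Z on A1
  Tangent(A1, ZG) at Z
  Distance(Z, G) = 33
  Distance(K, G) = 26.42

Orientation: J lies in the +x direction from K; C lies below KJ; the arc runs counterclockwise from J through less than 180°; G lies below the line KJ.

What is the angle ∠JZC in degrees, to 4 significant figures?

66.60°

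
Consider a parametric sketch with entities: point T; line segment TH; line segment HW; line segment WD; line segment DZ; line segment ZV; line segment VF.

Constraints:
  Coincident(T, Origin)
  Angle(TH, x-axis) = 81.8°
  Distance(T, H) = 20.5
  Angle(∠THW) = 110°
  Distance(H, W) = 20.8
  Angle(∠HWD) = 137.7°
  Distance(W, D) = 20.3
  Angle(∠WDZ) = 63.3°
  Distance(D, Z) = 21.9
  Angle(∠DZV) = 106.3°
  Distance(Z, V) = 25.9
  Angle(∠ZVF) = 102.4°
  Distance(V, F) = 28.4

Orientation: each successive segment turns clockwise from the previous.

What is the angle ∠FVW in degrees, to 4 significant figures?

47.24°

∠DZV = 106.3° gives ZV at 139.1° from the x-axis; with |ZV| = 25.9, V = (2.790, 19.34). ∠ZVF = 102.4° gives VF at 61.50° from the x-axis; with |VF| = 28.4, F = (16.34, 44.29). Then cos ∠FVW = VF·VW / (|VF||VW|), giving 47.24°.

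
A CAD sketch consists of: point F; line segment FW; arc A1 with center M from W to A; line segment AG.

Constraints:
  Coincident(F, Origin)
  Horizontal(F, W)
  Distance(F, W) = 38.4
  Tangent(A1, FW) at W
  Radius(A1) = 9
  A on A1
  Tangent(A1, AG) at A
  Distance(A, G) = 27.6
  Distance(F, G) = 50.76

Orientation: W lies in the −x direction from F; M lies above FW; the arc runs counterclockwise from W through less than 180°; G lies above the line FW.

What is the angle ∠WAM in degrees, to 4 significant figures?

40.33°

Checks: ∠(MW, WF) = 90.00° ✓; |MW| = 9.000 ✓; |MA| = 9.000 ✓; ∠(MA, AG) = 90.00° ✓; |AG| = 27.60 ✓; |FG| = 50.76 ✓.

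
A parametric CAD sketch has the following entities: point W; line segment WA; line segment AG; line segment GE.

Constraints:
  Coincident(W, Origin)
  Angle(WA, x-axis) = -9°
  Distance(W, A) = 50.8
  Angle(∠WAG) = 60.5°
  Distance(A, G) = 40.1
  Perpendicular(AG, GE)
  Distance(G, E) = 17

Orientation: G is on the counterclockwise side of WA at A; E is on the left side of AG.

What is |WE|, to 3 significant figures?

31.1

W is at the origin; WA runs at -9.0° with length 50.8, so A = 50.8·(cos -9.0°, sin -9.0°) = (50.2, -7.95). ∠WAG = 60.5°, so AG runs at -9.0° + (180° − 60.5°) = 110° from the x-axis; with |AG| = 40.1, G = A + 40.1·(cos 110°, sin 110°) = (36.1, 29.6). The perpendicularity gives GE at right angles to AG; with |GE| = 17.0 on the left of AG, E = G + 17.0·(-0.937, -0.350) = (20.2, 23.7). Then |WE| = |E − W| = 31.1.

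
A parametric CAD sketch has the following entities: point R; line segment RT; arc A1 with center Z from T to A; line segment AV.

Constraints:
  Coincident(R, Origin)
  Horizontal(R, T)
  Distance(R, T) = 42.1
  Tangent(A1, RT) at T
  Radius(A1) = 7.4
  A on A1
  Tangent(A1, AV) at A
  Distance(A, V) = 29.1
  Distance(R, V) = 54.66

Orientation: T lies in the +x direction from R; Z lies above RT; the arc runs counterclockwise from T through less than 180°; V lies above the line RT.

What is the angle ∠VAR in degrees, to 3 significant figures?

82.8°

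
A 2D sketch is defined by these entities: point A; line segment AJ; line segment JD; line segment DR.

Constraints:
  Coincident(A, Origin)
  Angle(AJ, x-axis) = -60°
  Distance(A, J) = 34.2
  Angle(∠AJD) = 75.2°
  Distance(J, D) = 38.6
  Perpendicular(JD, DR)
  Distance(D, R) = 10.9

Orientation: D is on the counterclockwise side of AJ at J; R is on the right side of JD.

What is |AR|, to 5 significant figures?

53.149

A is at the origin; AJ runs at -60.0° with length 34.2, so J = 34.2·(cos -60.0°, sin -60.0°) = (17.100, -29.618). ∠AJD = 75.2°, so JD runs at -60.0° + (180° − 75.2°) = 44.800° from the x-axis; with |JD| = 38.6, D = J + 38.6·(cos 44.800°, sin 44.800°) = (44.489, -2.4192). JD ⟂ DR; with |DR| = 10.9 on the right of JD, R = D + 10.9·(0.70463, -0.70957) = (52.170, -10.154). Then |AR| = |R − A| = 53.149.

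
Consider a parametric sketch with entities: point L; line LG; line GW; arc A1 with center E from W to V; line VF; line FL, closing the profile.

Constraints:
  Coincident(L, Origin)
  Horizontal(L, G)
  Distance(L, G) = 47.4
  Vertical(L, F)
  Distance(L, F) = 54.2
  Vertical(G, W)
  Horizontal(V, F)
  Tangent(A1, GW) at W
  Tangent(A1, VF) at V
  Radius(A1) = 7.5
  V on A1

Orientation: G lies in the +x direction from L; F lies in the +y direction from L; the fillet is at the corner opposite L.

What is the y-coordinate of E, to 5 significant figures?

46.700

L is at the origin; LG is horizontal with |LG| = 47.4 and G on the +x side, so G = (47.400, 0.0000). L and F share the same x with |LF| = 54.2 and F on the +y side, so F = (0.0000, 54.200). The virtual corner opposite L is at (47.400, 54.200). Since A1 is tangent to GW there, EW ⟂ GW and A1 meets VF tangentially, so EV is at right angles to VF, with radius 7.5, so the center E sits 7.5 in from both sides at E = (39.900, 46.700). So E.y = 46.700.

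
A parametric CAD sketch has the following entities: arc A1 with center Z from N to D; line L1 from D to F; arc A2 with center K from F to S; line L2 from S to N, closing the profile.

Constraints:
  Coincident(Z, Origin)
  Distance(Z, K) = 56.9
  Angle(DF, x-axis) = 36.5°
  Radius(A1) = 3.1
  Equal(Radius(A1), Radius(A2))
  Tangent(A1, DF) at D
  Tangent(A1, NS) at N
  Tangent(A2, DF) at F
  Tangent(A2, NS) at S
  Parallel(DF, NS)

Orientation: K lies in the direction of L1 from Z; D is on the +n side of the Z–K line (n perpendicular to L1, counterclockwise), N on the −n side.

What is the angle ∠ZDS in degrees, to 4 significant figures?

83.78°

Tangency of A1 to both parallel lines with radius 3.1 puts D and N at Z ± 3.1·n: D = (-1.844, 2.492), N = (1.844, -2.492). Equal radii place F and S the same way about K: F = K + 3.1·n = (43.90, 36.34), S = K − 3.1·n = (47.58, 31.35). Then cos ∠ZDS = DZ·DS / (|DZ||DS|), giving 83.78°.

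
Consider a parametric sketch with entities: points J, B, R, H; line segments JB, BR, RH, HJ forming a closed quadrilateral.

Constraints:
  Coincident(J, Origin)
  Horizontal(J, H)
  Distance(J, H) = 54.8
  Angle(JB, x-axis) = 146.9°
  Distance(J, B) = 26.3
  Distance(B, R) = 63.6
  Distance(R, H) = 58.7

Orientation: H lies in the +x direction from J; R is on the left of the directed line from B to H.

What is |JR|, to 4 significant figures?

59.97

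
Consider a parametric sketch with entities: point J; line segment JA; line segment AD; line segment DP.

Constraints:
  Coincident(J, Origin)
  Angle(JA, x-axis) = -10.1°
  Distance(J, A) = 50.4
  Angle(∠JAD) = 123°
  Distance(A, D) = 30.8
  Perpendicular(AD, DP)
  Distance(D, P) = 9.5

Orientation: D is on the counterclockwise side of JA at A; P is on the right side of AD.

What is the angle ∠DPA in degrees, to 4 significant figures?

72.86°

J is at the origin; JA runs at -10.1° with length 50.4, so A = 50.4·(cos -10.1°, sin -10.1°) = (49.62, -8.838). ∠JAD = 123.0°, so AD runs at -10.1° + (180° − 123.0°) = 46.90° from the x-axis; with |AD| = 30.8, D = A + 30.8·(cos 46.90°, sin 46.90°) = (70.66, 13.65). The perpendicularity gives DP at right angles to AD; with |DP| = 9.5 on the right of AD, P = D + 9.5·(0.7302, -0.6833) = (77.60, 7.159). Then cos ∠DPA = PD·PA / (|PD||PA|), giving 72.86°.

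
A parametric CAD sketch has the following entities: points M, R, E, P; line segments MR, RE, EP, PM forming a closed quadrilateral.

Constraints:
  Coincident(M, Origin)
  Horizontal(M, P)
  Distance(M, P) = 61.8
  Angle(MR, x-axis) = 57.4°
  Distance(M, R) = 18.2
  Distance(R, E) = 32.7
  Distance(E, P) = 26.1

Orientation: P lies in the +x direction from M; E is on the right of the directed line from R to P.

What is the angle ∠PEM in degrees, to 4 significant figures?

164.1°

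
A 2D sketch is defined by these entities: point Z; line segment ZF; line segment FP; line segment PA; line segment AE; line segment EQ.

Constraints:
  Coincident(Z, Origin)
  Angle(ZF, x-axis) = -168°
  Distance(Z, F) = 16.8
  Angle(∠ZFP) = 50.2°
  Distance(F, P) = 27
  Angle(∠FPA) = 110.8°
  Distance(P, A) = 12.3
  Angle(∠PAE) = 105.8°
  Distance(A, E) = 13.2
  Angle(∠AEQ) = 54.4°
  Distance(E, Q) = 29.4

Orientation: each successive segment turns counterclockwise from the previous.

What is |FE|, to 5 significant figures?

28.400

Z is at the origin; ZF runs at -168.0° with length 16.8, so F = (-16.433, -3.4929). ∠ZFP = 50.2° gives FP at -38.200° from the x-axis; with |FP| = 27.0, P = (4.7853, -20.190). ∠FPA = 110.8° gives PA at 31.000° from the x-axis; with |PA| = 12.3, A = (15.328, -13.855). ∠PAE = 105.8° gives AE at 105.20° from the x-axis; with |AE| = 13.2, E = (11.868, -1.1168). Then |FE| = |E − F| = 28.400.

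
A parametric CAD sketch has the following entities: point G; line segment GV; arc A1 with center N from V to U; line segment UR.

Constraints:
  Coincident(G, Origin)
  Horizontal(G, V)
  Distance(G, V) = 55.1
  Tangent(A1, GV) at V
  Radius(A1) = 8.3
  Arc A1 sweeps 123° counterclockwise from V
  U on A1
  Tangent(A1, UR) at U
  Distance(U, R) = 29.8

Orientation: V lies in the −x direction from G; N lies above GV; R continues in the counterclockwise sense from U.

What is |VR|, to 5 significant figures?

38.932

G is at the origin; GV is horizontal with |GV| = 55.1 and V on the −x side, so V = (-55.100, 0.0000). Since A1 is tangent to GV there, NV ⟂ GV, so N = V + (0, 8.3) = (-55.100, 8.3000). On A1, V sits at bearing -90° from N; a 123° counterclockwise sweep puts U at bearing 33°, so U = N + 8.3·(cos 33°, sin 33°) = (-48.139, 12.821). Since A1 is tangent to UR there, NU ⟂ UR, so UR runs along (−sin 33°, cos 33°); with |UR| = 29.8, R = (-64.369, 37.813). Then |VR| = |R − V| = 38.932.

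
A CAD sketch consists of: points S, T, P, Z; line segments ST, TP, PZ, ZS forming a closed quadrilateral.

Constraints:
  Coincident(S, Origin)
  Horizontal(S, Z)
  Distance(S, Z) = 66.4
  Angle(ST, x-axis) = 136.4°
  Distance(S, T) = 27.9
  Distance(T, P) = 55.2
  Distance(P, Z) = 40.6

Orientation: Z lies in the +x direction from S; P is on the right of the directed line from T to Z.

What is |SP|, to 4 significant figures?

28.55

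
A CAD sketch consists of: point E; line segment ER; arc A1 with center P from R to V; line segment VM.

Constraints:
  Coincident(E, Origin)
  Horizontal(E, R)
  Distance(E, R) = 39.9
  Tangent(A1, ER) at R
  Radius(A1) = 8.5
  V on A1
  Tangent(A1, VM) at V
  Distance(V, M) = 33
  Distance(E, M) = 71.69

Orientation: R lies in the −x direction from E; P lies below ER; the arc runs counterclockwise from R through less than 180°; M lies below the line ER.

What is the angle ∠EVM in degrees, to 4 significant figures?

125.0°

E is at the origin; E and R share the same y with |ER| = 39.9 and R on the −x side, so R = (-39.90, 0.000). A1 meets ER tangentially, so PR is at right angles to ER, so P = R + (0, -8.5) = (-39.90, -8.500). Since PV ⟂ VM (tangency), |PM| = √(8.5² + 33.0²) = 34.08 regardless of where V sits on A1. So M lies on both circle(E, 71.69) and circle(P, 34.08); the below-ER intersection is M = (-63.70, -32.89). V is the foot of the tangent from M: V = (-47.27, -4.268).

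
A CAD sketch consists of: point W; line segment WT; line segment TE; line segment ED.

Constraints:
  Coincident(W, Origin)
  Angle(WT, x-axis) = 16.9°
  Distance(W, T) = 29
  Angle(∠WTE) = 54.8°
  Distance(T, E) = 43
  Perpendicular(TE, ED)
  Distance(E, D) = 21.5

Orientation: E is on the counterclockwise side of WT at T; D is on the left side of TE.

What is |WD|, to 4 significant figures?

26.38

∠WTE = 54.8°, so TE runs at 16.9° + (180° − 54.8°) = 142.1° from the x-axis; with |TE| = 43.0, E = T + 43.0·(cos 142.1°, sin 142.1°) = (-6.183, 34.84). TE ⟂ ED; with |ED| = 21.5 on the left of TE, D = E + 21.5·(-0.6143, -0.7891) = (-19.39, 17.88). Then |WD| = |D − W| = 26.38.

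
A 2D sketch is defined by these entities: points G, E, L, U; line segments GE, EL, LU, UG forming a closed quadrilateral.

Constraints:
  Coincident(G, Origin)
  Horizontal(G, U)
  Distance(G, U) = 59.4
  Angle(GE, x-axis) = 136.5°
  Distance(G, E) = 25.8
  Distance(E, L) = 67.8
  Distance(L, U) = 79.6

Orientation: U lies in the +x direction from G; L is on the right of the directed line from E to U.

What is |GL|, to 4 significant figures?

48.53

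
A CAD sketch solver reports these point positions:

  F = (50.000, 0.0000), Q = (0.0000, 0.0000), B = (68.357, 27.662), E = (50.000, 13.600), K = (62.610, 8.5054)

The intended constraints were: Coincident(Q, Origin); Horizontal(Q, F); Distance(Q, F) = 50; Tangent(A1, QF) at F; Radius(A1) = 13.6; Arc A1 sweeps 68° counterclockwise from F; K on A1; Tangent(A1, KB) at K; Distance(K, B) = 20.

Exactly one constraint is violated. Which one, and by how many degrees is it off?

Tangent(A1, KB) at K — off by 5.30°.

Q = (0.00, 0.00) ✓; Q.y = 0.00, F.y = 0.00 ✓; |QF| = 50.00 ✓; ∠(EF, FQ) = 90.00° ✓; |EF| = 13.60 ✓; bearing(E→K) − bearing(E→F) = 68.00° ✓; |EK| = 13.60 ✓; ∠(EK, KB) = 84.70° ✗; |KB| = 20.00 ✓.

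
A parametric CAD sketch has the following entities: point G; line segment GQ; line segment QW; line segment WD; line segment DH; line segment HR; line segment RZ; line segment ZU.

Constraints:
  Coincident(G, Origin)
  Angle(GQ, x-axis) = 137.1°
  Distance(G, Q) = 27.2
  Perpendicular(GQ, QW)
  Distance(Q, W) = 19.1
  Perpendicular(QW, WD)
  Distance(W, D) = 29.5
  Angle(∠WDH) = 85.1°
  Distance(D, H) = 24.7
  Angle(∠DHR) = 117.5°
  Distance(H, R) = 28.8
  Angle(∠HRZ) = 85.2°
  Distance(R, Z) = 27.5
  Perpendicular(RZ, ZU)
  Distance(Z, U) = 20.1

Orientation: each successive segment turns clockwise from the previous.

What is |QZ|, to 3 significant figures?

12.3

G is at the origin; GQ runs at 137.1° with length 27.2, so Q = (-19.9, 18.5). The perpendicularity gives QW at right angles to GQ, so QW runs at 47.1°; with |QW| = 19.1, W = (-6.92, 32.5). The perpendicularity gives WD at right angles to QW, so WD runs at -42.9°; with |WD| = 29.5, D = (14.7, 12.4). ∠WDH = 85.1° gives DH at -138° from the x-axis; with |DH| = 24.7, H = (-3.61, -4.17). ∠DHR = 117.5° gives HR at 160° from the x-axis; with |HR| = 28.8, R = (-30.6, 5.83). ∠HRZ = 85.2° gives RZ at 64.9° from the x-axis; with |RZ| = 27.5, Z = (-19.0, 30.7). Then |QZ| = |Z − Q| = 12.3.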